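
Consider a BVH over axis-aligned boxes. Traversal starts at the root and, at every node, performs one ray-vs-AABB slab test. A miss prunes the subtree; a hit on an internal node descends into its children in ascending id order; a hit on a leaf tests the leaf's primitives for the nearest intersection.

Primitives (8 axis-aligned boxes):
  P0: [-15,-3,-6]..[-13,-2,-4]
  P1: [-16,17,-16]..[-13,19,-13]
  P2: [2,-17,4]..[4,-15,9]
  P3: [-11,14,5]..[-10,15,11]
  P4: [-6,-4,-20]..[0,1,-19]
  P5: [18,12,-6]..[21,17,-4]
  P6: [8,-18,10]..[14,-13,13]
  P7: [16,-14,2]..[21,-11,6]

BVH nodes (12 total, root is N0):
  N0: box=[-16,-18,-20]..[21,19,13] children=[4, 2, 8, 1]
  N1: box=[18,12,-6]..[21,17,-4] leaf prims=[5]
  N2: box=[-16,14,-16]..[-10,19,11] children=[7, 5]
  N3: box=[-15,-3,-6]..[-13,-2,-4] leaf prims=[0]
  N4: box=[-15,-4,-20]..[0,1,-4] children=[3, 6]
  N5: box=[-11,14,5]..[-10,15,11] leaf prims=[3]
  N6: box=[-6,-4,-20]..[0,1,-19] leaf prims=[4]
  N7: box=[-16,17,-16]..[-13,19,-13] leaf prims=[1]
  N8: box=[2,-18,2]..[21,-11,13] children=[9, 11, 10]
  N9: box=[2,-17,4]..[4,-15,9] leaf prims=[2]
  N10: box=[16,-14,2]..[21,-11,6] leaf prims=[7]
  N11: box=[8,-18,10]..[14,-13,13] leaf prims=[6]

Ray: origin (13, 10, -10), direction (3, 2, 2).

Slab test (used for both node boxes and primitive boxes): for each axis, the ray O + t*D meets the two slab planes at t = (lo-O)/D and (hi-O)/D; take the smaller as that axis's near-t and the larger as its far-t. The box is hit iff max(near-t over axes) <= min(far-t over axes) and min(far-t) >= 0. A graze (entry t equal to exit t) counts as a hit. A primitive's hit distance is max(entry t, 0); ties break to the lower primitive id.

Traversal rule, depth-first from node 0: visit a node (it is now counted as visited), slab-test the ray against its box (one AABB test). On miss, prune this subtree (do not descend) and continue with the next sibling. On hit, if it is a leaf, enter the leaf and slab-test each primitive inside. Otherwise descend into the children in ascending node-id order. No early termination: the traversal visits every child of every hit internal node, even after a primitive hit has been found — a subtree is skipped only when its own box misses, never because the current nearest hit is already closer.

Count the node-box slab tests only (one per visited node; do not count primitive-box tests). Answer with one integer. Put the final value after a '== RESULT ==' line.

Walk:
N0 x:[-29/3,8/3] y:[-14,9/2] z:[-5,23/2] -> hit [-5,8/3], descend [1, 2, 4, 8]
  N1 x:[5/3,8/3] y:[1,7/2] z:[2,3] -> hit [2,8/3] leaf, test {P5@t=2}
  N2 x:[-29/3,-23/3] y:[2,9/2] z:[-3,21/2] -> miss, prune
  N4 x:[-28/3,-13/3] y:[-7,-9/2] z:[-5,3] -> miss, prune
  N8 x:[-11/3,8/3] y:[-14,-21/2] z:[6,23/2] -> miss, prune

order=[0, 1, 2, 4, 8]  |boxes|=5  |leaves|=1  hit=P5

== RESULT ==
5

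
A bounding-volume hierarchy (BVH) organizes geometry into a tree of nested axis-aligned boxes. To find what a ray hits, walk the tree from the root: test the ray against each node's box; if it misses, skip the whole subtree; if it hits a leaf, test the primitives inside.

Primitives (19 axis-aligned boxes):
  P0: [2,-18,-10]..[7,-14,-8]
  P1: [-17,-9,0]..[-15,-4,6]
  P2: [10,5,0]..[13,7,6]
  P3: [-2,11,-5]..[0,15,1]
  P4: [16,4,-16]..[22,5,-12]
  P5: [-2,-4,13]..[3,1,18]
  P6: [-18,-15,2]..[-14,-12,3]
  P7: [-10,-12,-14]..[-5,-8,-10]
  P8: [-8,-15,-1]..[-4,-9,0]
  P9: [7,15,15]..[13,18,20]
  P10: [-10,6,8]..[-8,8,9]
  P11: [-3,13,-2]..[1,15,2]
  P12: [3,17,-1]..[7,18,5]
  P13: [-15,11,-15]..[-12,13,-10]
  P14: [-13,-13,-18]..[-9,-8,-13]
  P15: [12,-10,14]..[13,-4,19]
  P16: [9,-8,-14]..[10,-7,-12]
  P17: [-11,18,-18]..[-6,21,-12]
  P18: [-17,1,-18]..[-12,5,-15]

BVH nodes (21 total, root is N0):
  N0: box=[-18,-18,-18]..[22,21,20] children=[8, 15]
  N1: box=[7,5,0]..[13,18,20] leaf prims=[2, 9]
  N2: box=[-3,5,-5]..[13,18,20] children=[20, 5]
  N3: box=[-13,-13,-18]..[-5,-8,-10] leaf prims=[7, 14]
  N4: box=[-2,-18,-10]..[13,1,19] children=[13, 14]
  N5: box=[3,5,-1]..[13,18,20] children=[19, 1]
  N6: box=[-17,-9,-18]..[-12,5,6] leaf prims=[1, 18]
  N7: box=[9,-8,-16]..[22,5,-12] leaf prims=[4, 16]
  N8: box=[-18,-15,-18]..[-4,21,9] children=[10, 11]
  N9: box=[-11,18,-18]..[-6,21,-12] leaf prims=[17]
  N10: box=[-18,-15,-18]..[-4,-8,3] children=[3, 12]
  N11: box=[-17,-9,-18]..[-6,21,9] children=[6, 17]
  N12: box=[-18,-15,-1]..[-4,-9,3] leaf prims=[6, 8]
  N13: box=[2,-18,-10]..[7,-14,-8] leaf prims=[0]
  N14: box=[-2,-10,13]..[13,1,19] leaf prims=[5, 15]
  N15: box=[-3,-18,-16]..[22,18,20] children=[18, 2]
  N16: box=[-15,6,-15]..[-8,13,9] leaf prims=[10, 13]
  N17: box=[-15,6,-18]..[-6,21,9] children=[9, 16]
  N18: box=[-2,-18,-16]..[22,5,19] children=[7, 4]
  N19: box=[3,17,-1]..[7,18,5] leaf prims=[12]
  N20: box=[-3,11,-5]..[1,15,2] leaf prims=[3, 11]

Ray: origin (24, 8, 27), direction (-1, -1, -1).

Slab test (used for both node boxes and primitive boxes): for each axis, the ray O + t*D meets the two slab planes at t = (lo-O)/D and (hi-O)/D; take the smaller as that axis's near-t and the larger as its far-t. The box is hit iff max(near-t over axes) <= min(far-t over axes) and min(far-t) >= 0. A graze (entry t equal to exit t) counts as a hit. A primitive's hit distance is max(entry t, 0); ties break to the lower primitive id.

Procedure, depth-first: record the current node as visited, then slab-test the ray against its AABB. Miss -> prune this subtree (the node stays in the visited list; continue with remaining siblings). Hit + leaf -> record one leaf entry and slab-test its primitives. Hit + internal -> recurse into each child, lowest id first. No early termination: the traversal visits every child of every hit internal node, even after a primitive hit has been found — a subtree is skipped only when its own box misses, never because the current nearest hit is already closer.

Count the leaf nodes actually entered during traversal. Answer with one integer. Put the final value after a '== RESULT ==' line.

Walk:
N0 x:[2,42] y:[-13,26] z:[7,45] -> hit [7,26], descend [8, 15]
  N8 x:[28,42] y:[-13,23] z:[18,45] -> miss, prune
  N15 x:[2,27] y:[-10,26] z:[7,43] -> hit [7,26], descend [2, 18]
    N2 x:[11,27] y:[-10,3] z:[7,32] -> miss, prune
    N18 x:[2,26] y:[3,26] z:[8,43] -> hit [8,26], descend [4, 7]
      N4 x:[11,26] y:[7,26] z:[8,37] -> hit [11,26], descend [13, 14]
        N13 x:[17,22] y:[22,26] z:[35,37] -> miss, prune
        N14 x:[11,26] y:[7,18] z:[8,14] -> hit [11,14] leaf, test {P5(miss), P15@t=12}
      N7 x:[2,15] y:[3,16] z:[39,43] -> miss, prune

9 AABB tests over nodes [0, 8, 15, 2, 18, 4, 13, 14, 7]; 1 leaf entered; closest P15.

== RESULT ==
1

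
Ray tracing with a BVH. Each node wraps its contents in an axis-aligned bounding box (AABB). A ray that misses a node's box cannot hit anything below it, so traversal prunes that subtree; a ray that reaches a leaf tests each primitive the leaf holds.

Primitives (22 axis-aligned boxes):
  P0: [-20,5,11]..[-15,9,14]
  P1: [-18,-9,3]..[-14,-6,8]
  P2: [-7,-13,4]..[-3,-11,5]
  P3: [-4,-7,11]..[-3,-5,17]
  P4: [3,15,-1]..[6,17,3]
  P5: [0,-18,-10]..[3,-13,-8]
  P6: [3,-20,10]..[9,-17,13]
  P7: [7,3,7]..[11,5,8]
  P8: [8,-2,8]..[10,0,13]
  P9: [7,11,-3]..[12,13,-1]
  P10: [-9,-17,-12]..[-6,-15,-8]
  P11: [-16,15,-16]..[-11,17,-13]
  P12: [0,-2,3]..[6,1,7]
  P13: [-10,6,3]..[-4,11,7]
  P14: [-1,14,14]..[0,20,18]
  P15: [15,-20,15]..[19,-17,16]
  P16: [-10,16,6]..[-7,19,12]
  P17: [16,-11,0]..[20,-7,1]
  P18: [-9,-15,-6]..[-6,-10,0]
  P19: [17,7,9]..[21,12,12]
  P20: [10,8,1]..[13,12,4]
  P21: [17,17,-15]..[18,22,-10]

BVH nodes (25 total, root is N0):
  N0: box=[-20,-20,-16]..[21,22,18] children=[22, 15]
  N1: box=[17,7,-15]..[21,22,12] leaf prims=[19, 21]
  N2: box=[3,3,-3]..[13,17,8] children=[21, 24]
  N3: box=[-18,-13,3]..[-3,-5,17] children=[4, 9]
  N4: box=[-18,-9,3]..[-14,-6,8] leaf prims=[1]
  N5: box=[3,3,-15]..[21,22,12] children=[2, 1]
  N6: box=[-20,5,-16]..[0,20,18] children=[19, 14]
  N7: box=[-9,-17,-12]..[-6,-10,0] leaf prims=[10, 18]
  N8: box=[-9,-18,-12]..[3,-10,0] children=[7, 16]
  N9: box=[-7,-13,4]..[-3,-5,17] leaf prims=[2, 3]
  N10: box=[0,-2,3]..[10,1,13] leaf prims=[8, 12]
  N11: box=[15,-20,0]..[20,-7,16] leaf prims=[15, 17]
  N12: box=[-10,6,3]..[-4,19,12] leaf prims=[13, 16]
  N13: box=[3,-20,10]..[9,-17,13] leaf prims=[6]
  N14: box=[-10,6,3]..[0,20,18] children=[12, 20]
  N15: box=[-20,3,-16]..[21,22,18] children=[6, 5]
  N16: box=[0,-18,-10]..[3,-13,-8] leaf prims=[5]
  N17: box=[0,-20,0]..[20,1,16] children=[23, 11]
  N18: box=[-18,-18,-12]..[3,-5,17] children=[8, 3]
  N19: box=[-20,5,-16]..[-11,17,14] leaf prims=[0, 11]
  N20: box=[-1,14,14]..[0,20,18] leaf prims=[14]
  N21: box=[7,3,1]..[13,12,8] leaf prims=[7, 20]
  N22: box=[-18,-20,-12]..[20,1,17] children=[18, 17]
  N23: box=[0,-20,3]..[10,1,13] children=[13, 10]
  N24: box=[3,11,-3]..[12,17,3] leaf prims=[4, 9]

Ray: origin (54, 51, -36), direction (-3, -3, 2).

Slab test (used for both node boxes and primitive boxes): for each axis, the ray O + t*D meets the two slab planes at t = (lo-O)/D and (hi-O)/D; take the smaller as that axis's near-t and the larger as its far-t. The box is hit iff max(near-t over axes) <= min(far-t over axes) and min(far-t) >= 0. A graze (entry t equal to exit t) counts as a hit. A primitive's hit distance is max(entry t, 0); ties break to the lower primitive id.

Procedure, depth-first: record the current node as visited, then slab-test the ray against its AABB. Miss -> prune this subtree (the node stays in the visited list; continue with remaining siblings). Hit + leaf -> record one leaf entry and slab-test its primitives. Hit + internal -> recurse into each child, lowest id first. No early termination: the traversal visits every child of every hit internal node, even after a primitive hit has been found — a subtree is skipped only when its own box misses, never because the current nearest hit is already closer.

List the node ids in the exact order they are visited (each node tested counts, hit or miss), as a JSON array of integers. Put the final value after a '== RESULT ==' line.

Trace the traversal:
N0 x:[11,74/3] y:[29/3,71/3] z:[10,27] -> hit [11,71/3], descend [15, 22]
  N15 x:[11,74/3] y:[29/3,16] z:[10,27] -> hit [11,16], descend [5, 6]
    N5 x:[11,17] y:[29/3,16] z:[21/2,24] -> hit [11,16], descend [1, 2]
      N1 x:[11,37/3] y:[29/3,44/3] z:[21/2,24] -> hit [11,37/3] leaf, test {P19(miss), P21(miss)}
      N2 x:[41/3,17] y:[34/3,16] z:[33/2,22] -> miss, prune
    N6 x:[18,74/3] y:[31/3,46/3] z:[10,27] -> miss, prune
  N22 x:[34/3,24] y:[50/3,71/3] z:[12,53/2] -> hit [50/3,71/3], descend [17, 18]
    N17 x:[34/3,18] y:[50/3,71/3] z:[18,26] -> hit [18,18], descend [11, 23]
      N11 x:[34/3,13] y:[58/3,71/3] z:[18,26] -> miss, prune
      N23 x:[44/3,18] y:[50/3,71/3] z:[39/2,49/2] -> miss, prune
    N18 x:[17,24] y:[56/3,23] z:[12,53/2] -> hit [56/3,23], descend [3, 8]
      N3 x:[19,24] y:[56/3,64/3] z:[39/2,53/2] -> hit [39/2,64/3], descend [4, 9]
        N4 x:[68/3,24] y:[19,20] z:[39/2,22] -> miss, prune
        N9 x:[19,61/3] y:[56/3,64/3] z:[20,53/2] -> hit [20,61/3] leaf, test {P2(miss), P3(miss)}
      N8 x:[17,21] y:[61/3,23] z:[12,18] -> miss, prune

Summary -> nodes [0, 15, 5, 1, 2, 6, 22, 17, 11, 23, 18, 3, 4, 9, 8]; box-tests=15; leaf-entries=2; first=miss

== RESULT ==
[0, 15, 5, 1, 2, 6, 22, 17, 11, 23, 18, 3, 4, 9, 8]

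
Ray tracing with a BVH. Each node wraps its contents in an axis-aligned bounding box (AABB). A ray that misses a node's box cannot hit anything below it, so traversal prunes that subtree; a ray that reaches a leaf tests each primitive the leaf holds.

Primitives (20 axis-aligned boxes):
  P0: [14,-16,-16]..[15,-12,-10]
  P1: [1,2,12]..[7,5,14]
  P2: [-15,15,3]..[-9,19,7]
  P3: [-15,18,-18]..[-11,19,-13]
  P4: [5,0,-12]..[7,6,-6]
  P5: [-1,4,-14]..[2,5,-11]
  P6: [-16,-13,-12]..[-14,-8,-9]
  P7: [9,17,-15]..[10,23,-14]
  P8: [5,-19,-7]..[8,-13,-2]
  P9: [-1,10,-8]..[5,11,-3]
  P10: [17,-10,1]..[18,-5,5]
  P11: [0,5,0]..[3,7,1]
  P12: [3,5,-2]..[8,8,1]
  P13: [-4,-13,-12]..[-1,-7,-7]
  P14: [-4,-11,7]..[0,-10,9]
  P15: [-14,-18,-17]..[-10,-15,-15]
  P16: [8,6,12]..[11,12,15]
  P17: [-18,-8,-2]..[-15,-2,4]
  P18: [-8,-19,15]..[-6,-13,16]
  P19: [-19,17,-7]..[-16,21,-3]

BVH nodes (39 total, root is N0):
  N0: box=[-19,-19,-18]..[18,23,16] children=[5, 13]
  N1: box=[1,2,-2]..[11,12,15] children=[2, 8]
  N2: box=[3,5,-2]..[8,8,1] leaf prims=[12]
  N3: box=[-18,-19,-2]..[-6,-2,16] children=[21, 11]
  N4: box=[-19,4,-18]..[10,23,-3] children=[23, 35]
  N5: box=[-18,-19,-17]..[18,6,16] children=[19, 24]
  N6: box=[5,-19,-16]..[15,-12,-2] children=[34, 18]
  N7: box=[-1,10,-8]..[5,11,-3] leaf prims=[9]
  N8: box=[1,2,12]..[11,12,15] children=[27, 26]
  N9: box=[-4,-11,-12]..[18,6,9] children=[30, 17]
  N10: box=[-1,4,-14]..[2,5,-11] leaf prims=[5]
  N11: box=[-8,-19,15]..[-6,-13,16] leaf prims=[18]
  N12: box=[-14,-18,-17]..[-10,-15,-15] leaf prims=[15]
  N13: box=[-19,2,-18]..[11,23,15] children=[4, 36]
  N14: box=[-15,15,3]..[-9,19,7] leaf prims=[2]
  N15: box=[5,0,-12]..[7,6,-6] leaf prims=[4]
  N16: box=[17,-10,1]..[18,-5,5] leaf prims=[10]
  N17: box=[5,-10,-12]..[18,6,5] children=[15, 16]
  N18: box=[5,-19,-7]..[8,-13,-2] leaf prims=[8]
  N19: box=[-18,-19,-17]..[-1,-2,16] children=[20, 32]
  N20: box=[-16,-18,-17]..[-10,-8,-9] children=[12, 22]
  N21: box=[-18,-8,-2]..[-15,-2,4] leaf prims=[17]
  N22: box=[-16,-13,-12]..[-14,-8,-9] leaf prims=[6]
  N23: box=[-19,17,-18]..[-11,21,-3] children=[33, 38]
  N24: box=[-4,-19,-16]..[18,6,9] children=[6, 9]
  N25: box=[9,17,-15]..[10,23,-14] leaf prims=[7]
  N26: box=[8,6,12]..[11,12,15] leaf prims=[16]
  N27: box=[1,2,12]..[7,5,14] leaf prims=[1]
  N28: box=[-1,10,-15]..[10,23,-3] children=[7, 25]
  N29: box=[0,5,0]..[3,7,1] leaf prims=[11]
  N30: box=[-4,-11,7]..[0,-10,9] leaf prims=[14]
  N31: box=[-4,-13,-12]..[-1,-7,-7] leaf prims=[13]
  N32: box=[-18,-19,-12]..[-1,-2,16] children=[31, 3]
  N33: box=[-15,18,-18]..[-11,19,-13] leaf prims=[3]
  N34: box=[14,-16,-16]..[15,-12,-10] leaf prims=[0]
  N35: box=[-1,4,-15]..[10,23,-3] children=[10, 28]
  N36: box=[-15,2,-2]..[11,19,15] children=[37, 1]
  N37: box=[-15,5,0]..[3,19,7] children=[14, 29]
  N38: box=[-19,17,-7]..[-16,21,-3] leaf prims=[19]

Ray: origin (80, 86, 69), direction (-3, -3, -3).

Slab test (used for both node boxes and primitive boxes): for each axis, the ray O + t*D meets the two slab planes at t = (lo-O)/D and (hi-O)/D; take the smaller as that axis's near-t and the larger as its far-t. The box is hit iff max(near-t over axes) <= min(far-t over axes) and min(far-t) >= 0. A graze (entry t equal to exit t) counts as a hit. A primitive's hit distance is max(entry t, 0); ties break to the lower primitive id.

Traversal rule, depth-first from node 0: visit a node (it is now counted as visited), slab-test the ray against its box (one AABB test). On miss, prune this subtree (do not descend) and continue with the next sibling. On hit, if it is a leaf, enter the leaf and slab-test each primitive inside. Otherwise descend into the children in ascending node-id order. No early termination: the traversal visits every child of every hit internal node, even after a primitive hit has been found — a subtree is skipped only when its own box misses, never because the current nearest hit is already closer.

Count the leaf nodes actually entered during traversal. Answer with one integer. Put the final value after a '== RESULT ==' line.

Walk:
N0 x:[62/3,33] y:[21,35] z:[53/3,29] -> hit [21,29], descend [5, 13]
  N5 x:[62/3,98/3] y:[80/3,35] z:[53/3,86/3] -> hit [80/3,86/3], descend [19, 24]
    N19 x:[27,98/3] y:[88/3,35] z:[53/3,86/3] -> miss, prune
    N24 x:[62/3,28] y:[80/3,35] z:[20,85/3] -> hit [80/3,28], descend [6, 9]
      N6 x:[65/3,25] y:[98/3,35] z:[71/3,85/3] -> miss, prune
      N9 x:[62/3,28] y:[80/3,97/3] z:[20,27] -> hit [80/3,27], descend [17, 30]
        N17 x:[62/3,25] y:[80/3,32] z:[64/3,27] -> miss, prune
        N30 x:[80/3,28] y:[32,97/3] z:[20,62/3] -> miss, prune
  N13 x:[23,33] y:[21,28] z:[18,29] -> hit [23,28], descend [4, 36]
    N4 x:[70/3,33] y:[21,82/3] z:[24,29] -> hit [24,82/3], descend [23, 35]
      N23 x:[91/3,33] y:[65/3,23] z:[24,29] -> miss, prune
      N35 x:[70/3,27] y:[21,82/3] z:[24,28] -> hit [24,27], descend [10, 28]
        N10 x:[26,27] y:[27,82/3] z:[80/3,83/3] -> hit [27,27] leaf, test {P5@t=27}
        N28 x:[70/3,27] y:[21,76/3] z:[24,28] -> hit [24,76/3], descend [7, 25]
          N7 x:[25,27] y:[25,76/3] z:[24,77/3] -> hit [25,76/3] leaf, test {P9@t=25}
          N25 x:[70/3,71/3] y:[21,23] z:[83/3,28] -> miss, prune
    N36 x:[23,95/3] y:[67/3,28] z:[18,71/3] -> hit [23,71/3], descend [1, 37]
      N1 x:[23,79/3] y:[74/3,28] z:[18,71/3] -> miss, prune
      N37 x:[77/3,95/3] y:[67/3,27] z:[62/3,23] -> miss, prune

order=[0, 5, 19, 24, 6, 9, 17, 30, 13, 4, 23, 35, 10, 28, 7, 25, 36, 1, 37]  |boxes|=19  |leaves|=2  hit=P9

== RESULT ==
2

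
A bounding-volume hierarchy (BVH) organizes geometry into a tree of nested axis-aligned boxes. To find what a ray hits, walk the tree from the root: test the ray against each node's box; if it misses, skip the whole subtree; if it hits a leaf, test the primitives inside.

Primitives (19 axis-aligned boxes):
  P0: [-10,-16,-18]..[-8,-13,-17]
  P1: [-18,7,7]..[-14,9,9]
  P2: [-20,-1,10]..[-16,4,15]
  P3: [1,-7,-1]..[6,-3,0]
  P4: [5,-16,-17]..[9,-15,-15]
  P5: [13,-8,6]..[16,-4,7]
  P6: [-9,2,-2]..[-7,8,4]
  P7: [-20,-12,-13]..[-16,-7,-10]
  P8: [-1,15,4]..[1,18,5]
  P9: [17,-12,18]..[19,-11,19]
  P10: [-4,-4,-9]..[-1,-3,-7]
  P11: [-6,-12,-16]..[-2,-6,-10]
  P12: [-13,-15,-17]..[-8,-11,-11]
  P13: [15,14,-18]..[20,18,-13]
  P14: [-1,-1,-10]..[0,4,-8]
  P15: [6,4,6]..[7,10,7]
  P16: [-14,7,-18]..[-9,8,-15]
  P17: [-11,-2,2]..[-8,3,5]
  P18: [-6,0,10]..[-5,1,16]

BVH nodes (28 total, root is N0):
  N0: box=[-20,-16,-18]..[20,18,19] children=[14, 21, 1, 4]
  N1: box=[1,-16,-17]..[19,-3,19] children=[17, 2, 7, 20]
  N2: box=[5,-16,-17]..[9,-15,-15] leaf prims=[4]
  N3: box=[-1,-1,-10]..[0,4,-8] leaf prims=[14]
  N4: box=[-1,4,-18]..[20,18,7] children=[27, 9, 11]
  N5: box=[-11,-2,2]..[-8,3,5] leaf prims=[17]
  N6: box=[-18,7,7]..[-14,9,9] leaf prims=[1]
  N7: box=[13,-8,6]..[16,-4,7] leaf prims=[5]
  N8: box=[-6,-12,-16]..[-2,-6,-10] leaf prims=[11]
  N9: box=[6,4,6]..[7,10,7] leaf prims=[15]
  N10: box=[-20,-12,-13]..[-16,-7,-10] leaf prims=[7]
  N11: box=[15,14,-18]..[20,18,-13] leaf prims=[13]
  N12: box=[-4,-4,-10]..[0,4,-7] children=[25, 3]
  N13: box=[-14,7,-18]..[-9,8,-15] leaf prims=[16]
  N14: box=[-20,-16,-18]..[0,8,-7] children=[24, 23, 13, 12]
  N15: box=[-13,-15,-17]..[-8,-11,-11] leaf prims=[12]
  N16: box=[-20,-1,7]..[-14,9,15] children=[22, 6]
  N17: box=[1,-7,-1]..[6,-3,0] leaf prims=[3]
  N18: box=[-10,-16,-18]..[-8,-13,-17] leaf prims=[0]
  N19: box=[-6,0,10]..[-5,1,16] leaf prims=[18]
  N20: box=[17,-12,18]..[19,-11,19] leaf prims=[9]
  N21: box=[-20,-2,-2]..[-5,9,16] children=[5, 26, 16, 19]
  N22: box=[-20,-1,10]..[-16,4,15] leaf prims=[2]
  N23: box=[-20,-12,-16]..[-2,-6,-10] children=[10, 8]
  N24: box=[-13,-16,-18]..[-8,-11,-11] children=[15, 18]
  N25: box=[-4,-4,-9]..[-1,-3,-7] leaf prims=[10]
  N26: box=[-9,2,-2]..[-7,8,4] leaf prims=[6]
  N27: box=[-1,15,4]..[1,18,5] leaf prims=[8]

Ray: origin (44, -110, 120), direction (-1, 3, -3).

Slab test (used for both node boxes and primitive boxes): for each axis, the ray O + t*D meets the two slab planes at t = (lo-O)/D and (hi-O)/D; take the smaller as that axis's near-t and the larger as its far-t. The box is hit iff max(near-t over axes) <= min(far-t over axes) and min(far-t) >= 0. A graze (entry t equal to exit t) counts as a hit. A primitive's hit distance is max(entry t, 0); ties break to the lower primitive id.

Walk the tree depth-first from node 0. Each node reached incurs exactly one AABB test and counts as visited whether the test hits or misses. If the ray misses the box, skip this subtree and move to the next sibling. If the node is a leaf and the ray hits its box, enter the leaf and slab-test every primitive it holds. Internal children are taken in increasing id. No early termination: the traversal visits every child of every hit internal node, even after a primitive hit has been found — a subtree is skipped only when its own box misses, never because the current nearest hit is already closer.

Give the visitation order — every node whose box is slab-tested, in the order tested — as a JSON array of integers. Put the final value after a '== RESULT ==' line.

Walk:
N0 x:[24,64] y:[94/3,128/3] z:[101/3,46] -> hit [101/3,128/3], descend [1, 4, 14, 21]
  N1 x:[25,43] y:[94/3,107/3] z:[101/3,137/3] -> hit [101/3,107/3], descend [2, 7, 17, 20]
    N2 x:[35,39] y:[94/3,95/3] z:[45,137/3] -> miss, prune
    N7 x:[28,31] y:[34,106/3] z:[113/3,38] -> miss, prune
    N17 x:[38,43] y:[103/3,107/3] z:[40,121/3] -> miss, prune
    N20 x:[25,27] y:[98/3,33] z:[101/3,34] -> miss, prune
  N4 x:[24,45] y:[38,128/3] z:[113/3,46] -> hit [38,128/3], descend [9, 11, 27]
    N9 x:[37,38] y:[38,40] z:[113/3,38] -> hit [38,38] leaf, test {P15@t=38}
    N11 x:[24,29] y:[124/3,128/3] z:[133/3,46] -> miss, prune
    N27 x:[43,45] y:[125/3,128/3] z:[115/3,116/3] -> miss, prune
  N14 x:[44,64] y:[94/3,118/3] z:[127/3,46] -> miss, prune
  N21 x:[49,64] y:[36,119/3] z:[104/3,122/3] -> miss, prune

order=[0, 1, 2, 7, 17, 20, 4, 9, 11, 27, 14, 21]  |boxes|=12  |leaves|=1  hit=P15

== RESULT ==
[0, 1, 2, 7, 17, 20, 4, 9, 11, 27, 14, 21]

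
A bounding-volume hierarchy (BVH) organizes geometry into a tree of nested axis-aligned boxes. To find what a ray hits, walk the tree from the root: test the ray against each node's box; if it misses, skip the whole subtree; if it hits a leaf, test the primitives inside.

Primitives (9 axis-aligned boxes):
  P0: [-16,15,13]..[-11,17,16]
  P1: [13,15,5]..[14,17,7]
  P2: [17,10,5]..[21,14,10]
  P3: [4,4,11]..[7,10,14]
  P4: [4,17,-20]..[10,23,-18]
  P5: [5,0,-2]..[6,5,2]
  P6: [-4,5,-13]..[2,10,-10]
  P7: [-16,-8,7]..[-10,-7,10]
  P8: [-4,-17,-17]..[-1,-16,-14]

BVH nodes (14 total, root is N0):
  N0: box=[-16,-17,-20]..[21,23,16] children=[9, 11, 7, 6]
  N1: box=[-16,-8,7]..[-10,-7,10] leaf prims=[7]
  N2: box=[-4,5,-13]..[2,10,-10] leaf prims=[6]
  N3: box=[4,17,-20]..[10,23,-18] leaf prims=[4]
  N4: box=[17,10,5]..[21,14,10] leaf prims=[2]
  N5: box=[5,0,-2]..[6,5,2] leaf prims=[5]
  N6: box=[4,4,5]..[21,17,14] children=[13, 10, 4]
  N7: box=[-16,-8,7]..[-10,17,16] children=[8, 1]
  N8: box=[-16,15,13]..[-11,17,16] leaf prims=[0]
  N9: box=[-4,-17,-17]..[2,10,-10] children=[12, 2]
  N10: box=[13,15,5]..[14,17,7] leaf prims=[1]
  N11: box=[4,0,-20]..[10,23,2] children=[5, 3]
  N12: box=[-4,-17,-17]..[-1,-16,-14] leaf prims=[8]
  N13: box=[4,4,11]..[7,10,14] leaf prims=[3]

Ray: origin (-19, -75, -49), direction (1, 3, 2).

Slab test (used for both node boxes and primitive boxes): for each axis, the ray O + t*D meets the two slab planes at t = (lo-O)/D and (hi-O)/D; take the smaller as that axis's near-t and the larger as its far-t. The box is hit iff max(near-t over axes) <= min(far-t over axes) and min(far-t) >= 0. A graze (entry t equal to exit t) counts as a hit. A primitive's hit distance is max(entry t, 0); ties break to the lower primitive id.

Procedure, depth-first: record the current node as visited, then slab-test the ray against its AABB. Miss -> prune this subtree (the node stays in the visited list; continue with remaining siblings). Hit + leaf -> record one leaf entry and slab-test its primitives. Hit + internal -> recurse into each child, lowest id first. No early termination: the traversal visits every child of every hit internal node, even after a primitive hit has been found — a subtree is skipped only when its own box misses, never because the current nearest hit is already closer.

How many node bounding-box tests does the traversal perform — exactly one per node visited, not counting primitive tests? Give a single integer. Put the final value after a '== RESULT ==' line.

Walk:
N0 x:[3,40] y:[58/3,98/3] z:[29/2,65/2] -> hit [58/3,65/2], descend [6, 7, 9, 11]
  N6 x:[23,40] y:[79/3,92/3] z:[27,63/2] -> hit [27,92/3], descend [4, 10, 13]
    N4 x:[36,40] y:[85/3,89/3] z:[27,59/2] -> miss, prune
    N10 x:[32,33] y:[30,92/3] z:[27,28] -> miss, prune
    N13 x:[23,26] y:[79/3,85/3] z:[30,63/2] -> miss, prune
  N7 x:[3,9] y:[67/3,92/3] z:[28,65/2] -> miss, prune
  N9 x:[15,21] y:[58/3,85/3] z:[16,39/2] -> hit [58/3,39/2], descend [2, 12]
    N2 x:[15,21] y:[80/3,85/3] z:[18,39/2] -> miss, prune
    N12 x:[15,18] y:[58/3,59/3] z:[16,35/2] -> miss, prune
  N11 x:[23,29] y:[25,98/3] z:[29/2,51/2] -> hit [25,51/2], descend [3, 5]
    N3 x:[23,29] y:[92/3,98/3] z:[29/2,31/2] -> miss, prune
    N5 x:[24,25] y:[25,80/3] z:[47/2,51/2] -> hit [25,25] leaf, test {P5@t=25}

12 AABB tests over nodes [0, 6, 4, 10, 13, 7, 9, 2, 12, 11, 3, 5]; 1 leaf entered; closest P5.

== RESULT ==
12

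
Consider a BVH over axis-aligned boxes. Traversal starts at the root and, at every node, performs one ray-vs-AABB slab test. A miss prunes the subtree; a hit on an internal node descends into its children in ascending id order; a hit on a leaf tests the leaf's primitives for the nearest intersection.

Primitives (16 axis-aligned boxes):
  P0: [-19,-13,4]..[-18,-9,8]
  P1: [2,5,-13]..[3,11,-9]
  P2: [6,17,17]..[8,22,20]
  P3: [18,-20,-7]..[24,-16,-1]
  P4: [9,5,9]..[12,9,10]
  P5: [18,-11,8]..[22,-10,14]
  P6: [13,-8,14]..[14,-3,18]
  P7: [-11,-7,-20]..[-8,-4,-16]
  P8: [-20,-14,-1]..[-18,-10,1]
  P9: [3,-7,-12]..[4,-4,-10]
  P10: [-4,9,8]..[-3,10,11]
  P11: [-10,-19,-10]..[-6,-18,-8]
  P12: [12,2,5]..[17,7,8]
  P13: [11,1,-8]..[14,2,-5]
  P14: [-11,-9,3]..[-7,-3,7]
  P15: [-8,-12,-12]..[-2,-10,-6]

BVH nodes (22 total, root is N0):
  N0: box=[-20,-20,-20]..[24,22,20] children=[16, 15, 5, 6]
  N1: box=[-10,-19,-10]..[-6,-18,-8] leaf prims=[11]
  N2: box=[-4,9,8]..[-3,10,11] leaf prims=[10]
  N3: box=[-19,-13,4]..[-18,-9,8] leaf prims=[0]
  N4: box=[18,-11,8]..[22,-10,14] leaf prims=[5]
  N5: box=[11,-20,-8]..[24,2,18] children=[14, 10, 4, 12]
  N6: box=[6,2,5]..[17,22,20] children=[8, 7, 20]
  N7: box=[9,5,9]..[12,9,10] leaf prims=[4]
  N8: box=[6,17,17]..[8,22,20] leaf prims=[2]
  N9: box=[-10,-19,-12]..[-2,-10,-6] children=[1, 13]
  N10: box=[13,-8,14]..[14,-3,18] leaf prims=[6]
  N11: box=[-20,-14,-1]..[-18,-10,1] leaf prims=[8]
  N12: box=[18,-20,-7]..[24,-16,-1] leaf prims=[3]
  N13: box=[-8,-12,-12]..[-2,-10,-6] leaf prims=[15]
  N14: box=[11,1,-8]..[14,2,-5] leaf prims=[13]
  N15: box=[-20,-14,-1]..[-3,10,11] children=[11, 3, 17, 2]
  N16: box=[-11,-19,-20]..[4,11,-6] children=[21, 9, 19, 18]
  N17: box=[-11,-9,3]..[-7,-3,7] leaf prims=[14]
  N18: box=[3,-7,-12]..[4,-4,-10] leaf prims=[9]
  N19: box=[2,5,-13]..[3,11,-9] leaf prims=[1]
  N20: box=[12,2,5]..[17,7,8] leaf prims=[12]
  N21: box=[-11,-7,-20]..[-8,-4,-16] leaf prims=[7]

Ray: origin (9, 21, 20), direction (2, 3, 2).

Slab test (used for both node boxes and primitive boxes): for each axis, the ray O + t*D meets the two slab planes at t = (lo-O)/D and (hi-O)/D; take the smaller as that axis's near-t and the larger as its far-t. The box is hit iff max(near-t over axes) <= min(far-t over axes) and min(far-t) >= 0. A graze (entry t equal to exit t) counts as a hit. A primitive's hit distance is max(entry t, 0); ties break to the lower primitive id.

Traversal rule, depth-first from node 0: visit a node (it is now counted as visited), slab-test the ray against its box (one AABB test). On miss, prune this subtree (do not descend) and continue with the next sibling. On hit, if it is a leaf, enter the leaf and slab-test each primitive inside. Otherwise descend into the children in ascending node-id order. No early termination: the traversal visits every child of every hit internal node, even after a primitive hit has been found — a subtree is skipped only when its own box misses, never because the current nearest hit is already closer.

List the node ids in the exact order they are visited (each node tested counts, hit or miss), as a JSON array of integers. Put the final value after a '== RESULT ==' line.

Traverse from the root:
N0 x:[-29/2,15/2] y:[-41/3,1/3] z:[-20,0] -> hit [-41/3,0], descend [5, 6, 15, 16]
  N5 x:[1,15/2] y:[-41/3,-19/3] z:[-14,-1] -> miss, prune
  N6 x:[-3/2,4] y:[-19/3,1/3] z:[-15/2,0] -> hit [-3/2,0], descend [7, 8, 20]
    N7 x:[0,3/2] y:[-16/3,-4] z:[-11/2,-5] -> miss, prune
    N8 x:[-3/2,-1/2] y:[-4/3,1/3] z:[-3/2,0] -> miss, prune
    N20 x:[3/2,4] y:[-19/3,-14/3] z:[-15/2,-6] -> miss, prune
  N15 x:[-29/2,-6] y:[-35/3,-11/3] z:[-21/2,-9/2] -> miss, prune
  N16 x:[-10,-5/2] y:[-40/3,-10/3] z:[-20,-13] -> miss, prune

8 AABB tests over nodes [0, 5, 6, 7, 8, 20, 15, 16]; 0 leaves entered; closest miss.

== RESULT ==
[0, 5, 6, 7, 8, 20, 15, 16]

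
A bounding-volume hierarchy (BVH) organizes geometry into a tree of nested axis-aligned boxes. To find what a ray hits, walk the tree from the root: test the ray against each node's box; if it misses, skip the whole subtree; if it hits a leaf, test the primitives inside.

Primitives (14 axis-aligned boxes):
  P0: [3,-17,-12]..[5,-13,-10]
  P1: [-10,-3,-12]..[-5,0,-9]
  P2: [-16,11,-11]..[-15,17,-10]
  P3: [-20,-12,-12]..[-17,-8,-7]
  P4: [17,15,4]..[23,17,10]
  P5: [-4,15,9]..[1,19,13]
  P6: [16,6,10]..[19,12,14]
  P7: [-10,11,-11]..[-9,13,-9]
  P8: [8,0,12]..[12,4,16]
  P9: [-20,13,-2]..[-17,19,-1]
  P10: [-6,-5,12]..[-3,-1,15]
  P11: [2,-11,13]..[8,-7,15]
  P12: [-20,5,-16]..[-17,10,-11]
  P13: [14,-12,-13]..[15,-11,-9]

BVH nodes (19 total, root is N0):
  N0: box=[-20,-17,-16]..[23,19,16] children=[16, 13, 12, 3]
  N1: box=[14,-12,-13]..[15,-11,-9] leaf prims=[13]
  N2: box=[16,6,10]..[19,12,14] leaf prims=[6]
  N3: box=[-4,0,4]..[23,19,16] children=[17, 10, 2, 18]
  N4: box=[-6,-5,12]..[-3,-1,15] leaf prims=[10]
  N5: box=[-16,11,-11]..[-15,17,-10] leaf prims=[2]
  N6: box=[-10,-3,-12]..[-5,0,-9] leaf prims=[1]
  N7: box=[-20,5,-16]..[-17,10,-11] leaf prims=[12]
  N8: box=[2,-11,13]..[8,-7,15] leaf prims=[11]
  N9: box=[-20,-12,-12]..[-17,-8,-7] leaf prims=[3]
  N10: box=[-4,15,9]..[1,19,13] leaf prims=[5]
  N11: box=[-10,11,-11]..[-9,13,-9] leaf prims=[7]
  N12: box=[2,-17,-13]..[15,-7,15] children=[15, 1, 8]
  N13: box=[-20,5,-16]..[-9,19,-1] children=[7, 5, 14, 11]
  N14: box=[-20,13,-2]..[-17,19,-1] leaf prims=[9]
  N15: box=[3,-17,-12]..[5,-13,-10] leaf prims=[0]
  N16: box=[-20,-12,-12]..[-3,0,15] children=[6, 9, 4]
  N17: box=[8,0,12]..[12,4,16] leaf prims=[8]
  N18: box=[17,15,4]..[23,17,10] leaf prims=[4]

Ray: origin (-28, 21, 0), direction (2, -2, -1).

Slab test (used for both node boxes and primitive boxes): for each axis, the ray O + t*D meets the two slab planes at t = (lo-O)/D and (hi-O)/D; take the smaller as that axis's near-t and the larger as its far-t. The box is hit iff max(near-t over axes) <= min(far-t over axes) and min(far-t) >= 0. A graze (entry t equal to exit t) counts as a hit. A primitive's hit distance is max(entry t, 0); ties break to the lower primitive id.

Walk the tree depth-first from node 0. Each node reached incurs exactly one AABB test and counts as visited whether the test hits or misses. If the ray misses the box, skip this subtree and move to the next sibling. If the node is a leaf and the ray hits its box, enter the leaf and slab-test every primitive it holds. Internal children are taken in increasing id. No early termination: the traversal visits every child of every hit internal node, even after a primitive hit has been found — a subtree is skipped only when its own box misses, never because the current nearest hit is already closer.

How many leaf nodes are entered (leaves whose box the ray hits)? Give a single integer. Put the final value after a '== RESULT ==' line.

Trace the traversal:
N0 x:[4,51/2] y:[1,19] z:[-16,16] -> hit [4,16], descend [3, 12, 13, 16]
  N3 x:[12,51/2] y:[1,21/2] z:[-16,-4] -> miss, prune
  N12 x:[15,43/2] y:[14,19] z:[-15,13] -> miss, prune
  N13 x:[4,19/2] y:[1,8] z:[1,16] -> hit [4,8], descend [5, 7, 11, 14]
    N5 x:[6,13/2] y:[2,5] z:[10,11] -> miss, prune
    N7 x:[4,11/2] y:[11/2,8] z:[11,16] -> miss, prune
    N11 x:[9,19/2] y:[4,5] z:[9,11] -> miss, prune
    N14 x:[4,11/2] y:[1,4] z:[1,2] -> miss, prune
  N16 x:[4,25/2] y:[21/2,33/2] z:[-15,12] -> hit [21/2,12], descend [4, 6, 9]
    N4 x:[11,25/2] y:[11,13] z:[-15,-12] -> miss, prune
    N6 x:[9,23/2] y:[21/2,12] z:[9,12] -> hit [21/2,23/2] leaf, test {P1@t=21/2}
    N9 x:[4,11/2] y:[29/2,33/2] z:[7,12] -> miss, prune

Visited [0, 3, 12, 13, 5, 7, 11, 14, 16, 4, 6, 9]. Tests: 12 box, 1 leaf. Nearest: P1.

== RESULT ==
1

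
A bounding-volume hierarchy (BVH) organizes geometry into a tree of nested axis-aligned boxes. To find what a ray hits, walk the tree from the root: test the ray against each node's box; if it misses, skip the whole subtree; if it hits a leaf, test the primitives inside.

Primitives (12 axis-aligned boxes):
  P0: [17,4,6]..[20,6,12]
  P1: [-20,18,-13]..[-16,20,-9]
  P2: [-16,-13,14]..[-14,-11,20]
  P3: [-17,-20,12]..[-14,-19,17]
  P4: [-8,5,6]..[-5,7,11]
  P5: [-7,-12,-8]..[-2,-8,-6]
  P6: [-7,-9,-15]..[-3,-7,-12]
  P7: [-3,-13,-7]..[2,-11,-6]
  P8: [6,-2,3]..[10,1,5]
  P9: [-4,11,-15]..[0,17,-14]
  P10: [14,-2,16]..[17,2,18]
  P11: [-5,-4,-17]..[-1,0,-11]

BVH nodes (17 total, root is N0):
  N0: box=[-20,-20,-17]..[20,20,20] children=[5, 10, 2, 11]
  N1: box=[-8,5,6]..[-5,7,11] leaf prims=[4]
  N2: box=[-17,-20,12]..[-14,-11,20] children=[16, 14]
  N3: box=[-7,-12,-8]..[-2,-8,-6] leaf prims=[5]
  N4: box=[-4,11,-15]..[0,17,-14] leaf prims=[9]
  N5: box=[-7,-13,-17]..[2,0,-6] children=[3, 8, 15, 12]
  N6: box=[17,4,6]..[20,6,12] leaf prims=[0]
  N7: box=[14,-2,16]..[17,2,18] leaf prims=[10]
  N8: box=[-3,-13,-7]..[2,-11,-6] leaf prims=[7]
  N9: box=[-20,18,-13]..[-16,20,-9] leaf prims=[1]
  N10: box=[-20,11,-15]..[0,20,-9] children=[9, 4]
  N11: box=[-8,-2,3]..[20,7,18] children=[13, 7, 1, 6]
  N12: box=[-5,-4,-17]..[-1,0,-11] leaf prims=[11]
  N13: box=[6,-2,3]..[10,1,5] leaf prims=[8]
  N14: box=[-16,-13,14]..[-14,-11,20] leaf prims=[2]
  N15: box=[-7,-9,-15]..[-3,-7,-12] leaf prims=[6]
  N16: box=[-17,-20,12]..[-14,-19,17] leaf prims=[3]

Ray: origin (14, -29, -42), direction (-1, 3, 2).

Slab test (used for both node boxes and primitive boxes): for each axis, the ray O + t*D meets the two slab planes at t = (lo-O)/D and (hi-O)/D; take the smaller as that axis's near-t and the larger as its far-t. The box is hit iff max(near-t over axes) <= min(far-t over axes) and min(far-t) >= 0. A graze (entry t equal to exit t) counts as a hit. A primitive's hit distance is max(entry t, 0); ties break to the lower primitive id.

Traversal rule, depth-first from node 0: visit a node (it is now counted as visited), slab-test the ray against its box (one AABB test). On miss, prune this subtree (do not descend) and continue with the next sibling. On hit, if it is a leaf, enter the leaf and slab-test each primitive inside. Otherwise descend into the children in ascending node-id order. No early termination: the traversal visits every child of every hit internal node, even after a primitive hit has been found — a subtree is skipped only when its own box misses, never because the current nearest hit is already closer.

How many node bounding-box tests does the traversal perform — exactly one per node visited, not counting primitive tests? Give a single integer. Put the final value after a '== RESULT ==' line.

Walk:
N0 x:[-6,34] y:[3,49/3] z:[25/2,31] -> hit [25/2,49/3], descend [2, 5, 10, 11]
  N2 x:[28,31] y:[3,6] z:[27,31] -> miss, prune
  N5 x:[12,21] y:[16/3,29/3] z:[25/2,18] -> miss, prune
  N10 x:[14,34] y:[40/3,49/3] z:[27/2,33/2] -> hit [14,49/3], descend [4, 9]
    N4 x:[14,18] y:[40/3,46/3] z:[27/2,14] -> hit [14,14] leaf, test {P9@t=14}
    N9 x:[30,34] y:[47/3,49/3] z:[29/2,33/2] -> miss, prune
  N11 x:[-6,22] y:[9,12] z:[45/2,30] -> miss, prune

order=[0, 2, 5, 10, 4, 9, 11]  |boxes|=7  |leaves|=1  hit=P9

== RESULT ==
7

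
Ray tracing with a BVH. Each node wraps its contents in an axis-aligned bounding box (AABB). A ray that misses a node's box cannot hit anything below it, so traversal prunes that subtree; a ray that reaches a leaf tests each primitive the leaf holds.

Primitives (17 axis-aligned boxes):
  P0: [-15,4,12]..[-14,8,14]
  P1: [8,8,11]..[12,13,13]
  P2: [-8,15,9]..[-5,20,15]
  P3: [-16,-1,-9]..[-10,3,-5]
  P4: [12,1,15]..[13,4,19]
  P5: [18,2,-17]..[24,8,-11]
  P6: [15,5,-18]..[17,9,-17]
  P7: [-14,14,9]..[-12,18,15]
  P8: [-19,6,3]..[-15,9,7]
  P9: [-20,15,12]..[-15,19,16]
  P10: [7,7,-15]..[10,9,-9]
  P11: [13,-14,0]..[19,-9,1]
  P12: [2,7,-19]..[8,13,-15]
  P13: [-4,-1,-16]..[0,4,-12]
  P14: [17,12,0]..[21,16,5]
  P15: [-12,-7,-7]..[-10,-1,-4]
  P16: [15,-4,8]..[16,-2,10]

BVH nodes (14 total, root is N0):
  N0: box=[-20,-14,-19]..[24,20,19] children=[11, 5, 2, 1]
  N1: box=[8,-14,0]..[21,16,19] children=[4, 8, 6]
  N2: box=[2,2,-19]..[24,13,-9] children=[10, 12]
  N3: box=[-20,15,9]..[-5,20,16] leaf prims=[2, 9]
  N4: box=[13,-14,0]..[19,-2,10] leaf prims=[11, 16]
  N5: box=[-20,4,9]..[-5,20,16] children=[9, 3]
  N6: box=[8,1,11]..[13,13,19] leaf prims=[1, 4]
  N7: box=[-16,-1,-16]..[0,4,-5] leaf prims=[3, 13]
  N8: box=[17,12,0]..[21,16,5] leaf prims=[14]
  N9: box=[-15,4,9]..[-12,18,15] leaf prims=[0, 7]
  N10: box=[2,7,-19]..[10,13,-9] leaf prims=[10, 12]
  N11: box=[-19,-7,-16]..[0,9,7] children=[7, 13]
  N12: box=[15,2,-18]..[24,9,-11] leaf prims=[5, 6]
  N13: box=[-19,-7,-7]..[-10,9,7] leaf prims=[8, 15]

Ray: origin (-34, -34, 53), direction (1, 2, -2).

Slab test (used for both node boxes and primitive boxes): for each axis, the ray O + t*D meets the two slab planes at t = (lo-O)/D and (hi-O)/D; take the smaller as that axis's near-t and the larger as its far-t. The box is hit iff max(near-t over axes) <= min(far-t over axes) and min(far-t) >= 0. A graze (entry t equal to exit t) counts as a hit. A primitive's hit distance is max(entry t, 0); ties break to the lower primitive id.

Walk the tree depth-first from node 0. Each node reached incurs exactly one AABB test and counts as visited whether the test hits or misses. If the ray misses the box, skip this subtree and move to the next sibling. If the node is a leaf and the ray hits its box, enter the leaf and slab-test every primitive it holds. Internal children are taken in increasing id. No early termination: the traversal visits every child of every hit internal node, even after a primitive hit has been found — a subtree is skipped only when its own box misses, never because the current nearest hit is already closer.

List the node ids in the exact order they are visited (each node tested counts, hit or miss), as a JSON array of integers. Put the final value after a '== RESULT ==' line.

Trace the traversal:
N0 x:[14,58] y:[10,27] z:[17,36] -> hit [17,27], descend [1, 2, 5, 11]
  N1 x:[42,55] y:[10,25] z:[17,53/2] -> miss, prune
  N2 x:[36,58] y:[18,47/2] z:[31,36] -> miss, prune
  N5 x:[14,29] y:[19,27] z:[37/2,22] -> hit [19,22], descend [3, 9]
    N3 x:[14,29] y:[49/2,27] z:[37/2,22] -> miss, prune
    N9 x:[19,22] y:[19,26] z:[19,22] -> hit [19,22] leaf, test {P0@t=39/2, P7(miss)}
  N11 x:[15,34] y:[27/2,43/2] z:[23,69/2] -> miss, prune

order=[0, 1, 2, 5, 3, 9, 11]  |boxes|=7  |leaves|=1  hit=P0

== RESULT ==
[0, 1, 2, 5, 3, 9, 11]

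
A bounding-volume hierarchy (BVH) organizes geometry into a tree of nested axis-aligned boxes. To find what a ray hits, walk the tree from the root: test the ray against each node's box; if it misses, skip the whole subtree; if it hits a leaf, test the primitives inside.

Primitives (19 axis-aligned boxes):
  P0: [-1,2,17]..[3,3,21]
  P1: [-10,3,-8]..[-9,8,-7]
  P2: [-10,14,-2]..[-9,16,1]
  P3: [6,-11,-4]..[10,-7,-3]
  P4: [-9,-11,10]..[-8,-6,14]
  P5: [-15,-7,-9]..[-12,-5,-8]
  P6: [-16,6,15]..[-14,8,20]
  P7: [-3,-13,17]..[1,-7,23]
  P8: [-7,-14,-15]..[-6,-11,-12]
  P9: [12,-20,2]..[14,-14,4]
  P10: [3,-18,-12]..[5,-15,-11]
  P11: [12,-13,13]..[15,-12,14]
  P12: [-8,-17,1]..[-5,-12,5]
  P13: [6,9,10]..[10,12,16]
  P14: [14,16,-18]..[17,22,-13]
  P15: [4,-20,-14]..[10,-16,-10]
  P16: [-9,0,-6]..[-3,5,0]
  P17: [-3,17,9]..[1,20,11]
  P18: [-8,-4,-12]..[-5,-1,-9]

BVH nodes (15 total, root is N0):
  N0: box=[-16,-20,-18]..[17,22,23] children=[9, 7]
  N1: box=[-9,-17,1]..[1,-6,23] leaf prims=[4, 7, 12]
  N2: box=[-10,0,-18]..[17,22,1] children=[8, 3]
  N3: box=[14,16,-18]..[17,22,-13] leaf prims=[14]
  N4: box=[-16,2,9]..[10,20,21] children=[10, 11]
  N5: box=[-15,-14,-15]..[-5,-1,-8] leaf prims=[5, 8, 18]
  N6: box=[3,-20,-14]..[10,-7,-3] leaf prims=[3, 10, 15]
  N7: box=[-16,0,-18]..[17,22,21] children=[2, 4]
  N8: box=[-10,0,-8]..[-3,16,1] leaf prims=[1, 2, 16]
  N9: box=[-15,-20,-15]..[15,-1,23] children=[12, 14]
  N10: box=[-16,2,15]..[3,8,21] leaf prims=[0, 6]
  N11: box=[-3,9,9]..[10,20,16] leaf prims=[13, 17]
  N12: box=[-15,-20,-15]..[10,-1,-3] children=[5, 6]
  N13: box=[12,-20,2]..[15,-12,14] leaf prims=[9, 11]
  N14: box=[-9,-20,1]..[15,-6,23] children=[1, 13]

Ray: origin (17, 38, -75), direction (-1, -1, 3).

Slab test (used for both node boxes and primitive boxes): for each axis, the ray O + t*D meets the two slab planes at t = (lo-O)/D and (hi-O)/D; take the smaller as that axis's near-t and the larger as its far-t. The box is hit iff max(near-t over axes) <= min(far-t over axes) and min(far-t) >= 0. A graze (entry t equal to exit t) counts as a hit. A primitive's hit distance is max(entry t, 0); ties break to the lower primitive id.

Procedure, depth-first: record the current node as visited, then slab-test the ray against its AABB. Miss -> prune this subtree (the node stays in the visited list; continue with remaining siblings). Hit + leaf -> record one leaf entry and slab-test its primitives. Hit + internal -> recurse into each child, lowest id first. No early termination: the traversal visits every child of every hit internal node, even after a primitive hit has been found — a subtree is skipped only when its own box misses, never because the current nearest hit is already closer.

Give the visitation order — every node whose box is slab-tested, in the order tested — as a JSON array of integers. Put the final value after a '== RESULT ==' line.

Traverse from the root:
N0 x:[0,33] y:[16,58] z:[19,98/3] -> hit [19,98/3], descend [7, 9]
  N7 x:[0,33] y:[16,38] z:[19,32] -> hit [19,32], descend [2, 4]
    N2 x:[0,27] y:[16,38] z:[19,76/3] -> hit [19,76/3], descend [3, 8]
      N3 x:[0,3] y:[16,22] z:[19,62/3] -> miss, prune
      N8 x:[20,27] y:[22,38] z:[67/3,76/3] -> hit [67/3,76/3] leaf, test {P1(miss), P2(miss), P16(miss)}
    N4 x:[7,33] y:[18,36] z:[28,32] -> hit [28,32], descend [10, 11]
      N10 x:[14,33] y:[30,36] z:[30,32] -> hit [30,32] leaf, test {P0(miss), P6@t=31}
      N11 x:[7,20] y:[18,29] z:[28,91/3] -> miss, prune
  N9 x:[2,32] y:[39,58] z:[20,98/3] -> miss, prune

order=[0, 7, 2, 3, 8, 4, 10, 11, 9]  |boxes|=9  |leaves|=2  hit=P6

== RESULT ==
[0, 7, 2, 3, 8, 4, 10, 11, 9]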